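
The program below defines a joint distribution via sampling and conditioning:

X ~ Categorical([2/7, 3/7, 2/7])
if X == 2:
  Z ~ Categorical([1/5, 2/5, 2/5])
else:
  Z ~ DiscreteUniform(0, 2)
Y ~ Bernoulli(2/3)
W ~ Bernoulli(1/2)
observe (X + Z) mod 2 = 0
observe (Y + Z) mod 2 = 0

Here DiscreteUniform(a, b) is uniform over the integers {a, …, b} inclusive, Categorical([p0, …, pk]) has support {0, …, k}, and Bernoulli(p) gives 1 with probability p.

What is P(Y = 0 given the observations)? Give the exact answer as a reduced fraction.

Enumerate traces; 10 have nonzero weight after conditioning:
  (X=0, Z=0, Y=0, W=0) weight 1/63
  (X=0, Z=0, Y=0, W=1) weight 1/63
  (X=0, Z=2, Y=0, W=0) weight 1/63
  (X=0, Z=2, Y=0, W=1) weight 1/63
  (X=1, Z=1, Y=1, W=0) weight 1/21
  (X=1, Z=1, Y=1, W=1) weight 1/21
  (X=2, Z=0, Y=0, W=0) weight 1/105
  (X=2, Z=0, Y=0, W=1) weight 1/105
  … 2 more
Group by Y:
  weight(Y=0) = 38/315
  weight(Y=1) = 2/21
Total weight = 38/315 + 2/21 = 68/315
P(Y=0 | obs) = 38/315 / 68/315 = 19/34
P(Y=1 | obs) = 2/21 / 68/315 = 15/34

P(Y = 0 | obs) = 19/34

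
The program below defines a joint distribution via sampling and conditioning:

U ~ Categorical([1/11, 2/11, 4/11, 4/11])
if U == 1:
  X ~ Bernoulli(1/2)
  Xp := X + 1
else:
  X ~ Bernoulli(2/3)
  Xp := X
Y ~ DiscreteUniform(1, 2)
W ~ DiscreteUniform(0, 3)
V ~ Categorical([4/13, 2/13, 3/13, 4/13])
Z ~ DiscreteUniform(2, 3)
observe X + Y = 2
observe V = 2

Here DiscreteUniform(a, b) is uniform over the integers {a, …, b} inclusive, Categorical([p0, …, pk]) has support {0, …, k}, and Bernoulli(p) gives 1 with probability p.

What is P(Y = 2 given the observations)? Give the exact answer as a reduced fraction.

Enumerate traces; 64 have nonzero weight after conditioning:
  (U=0, X=0, Y=2, W=0, V=2, Z=2) weight 1/2288
  (U=0, X=0, Y=2, W=0, V=2, Z=3) weight 1/2288
  (U=0, X=0, Y=2, W=1, V=2, Z=2) weight 1/2288
  (U=0, X=0, Y=2, W=1, V=2, Z=3) weight 1/2288
  (U=0, X=0, Y=2, W=2, V=2, Z=2) weight 1/2288
  (U=0, X=0, Y=2, W=2, V=2, Z=3) weight 1/2288
  (U=0, X=0, Y=2, W=3, V=2, Z=2) weight 1/2288
  (U=0, X=0, Y=2, W=3, V=2, Z=3) weight 1/2288
  (U=0, X=1, Y=1, W=0, V=2, Z=2) weight 1/1144
  … 55 more
Group by Y:
  weight(Y=1) = 21/286
  weight(Y=2) = 6/143
Total weight = 21/286 + 6/143 = 3/26
P(Y=1 | obs) = 21/286 / 3/26 = 7/11
P(Y=2 | obs) = 6/143 / 3/26 = 4/11

P(Y = 2 | obs) = 4/11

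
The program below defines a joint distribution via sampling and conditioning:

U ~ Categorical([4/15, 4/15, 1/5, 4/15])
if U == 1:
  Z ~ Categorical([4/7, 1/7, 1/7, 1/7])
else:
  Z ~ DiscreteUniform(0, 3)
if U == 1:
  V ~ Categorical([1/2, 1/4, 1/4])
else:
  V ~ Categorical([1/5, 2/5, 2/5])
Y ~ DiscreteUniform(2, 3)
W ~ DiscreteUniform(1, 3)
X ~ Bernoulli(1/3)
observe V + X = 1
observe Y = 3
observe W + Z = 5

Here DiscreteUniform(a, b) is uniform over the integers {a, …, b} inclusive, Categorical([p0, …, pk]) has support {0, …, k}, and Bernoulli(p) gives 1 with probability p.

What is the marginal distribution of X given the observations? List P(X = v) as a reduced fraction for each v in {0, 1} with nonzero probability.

P(X=0) = 116/155, P(X=1) = 39/155

Enumerate traces; 16 have nonzero weight after conditioning:
  (U=0, Z=2, V=0, Y=3, W=3, X=1) weight 1/1350
  (U=0, Z=2, V=1, Y=3, W=3, X=0) weight 2/675
  (U=0, Z=3, V=0, Y=3, W=2, X=1) weight 1/1350
  (U=0, Z=3, V=1, Y=3, W=2, X=0) weight 2/675
  (U=1, Z=2, V=0, Y=3, W=3, X=1) weight 1/945
  (U=1, Z=2, V=1, Y=3, W=3, X=0) weight 1/945
  (U=1, Z=3, V=0, Y=3, W=2, X=1) weight 1/945
  (U=1, Z=3, V=1, Y=3, W=2, X=0) weight 1/945
  … 8 more
Group by X:
  weight(X=0) = 29/1575
  weight(X=1) = 13/2100
Total weight = 29/1575 + 13/2100 = 31/1260
P(X=0 | obs) = 29/1575 / 31/1260 = 116/155
P(X=1 | obs) = 13/2100 / 31/1260 = 39/155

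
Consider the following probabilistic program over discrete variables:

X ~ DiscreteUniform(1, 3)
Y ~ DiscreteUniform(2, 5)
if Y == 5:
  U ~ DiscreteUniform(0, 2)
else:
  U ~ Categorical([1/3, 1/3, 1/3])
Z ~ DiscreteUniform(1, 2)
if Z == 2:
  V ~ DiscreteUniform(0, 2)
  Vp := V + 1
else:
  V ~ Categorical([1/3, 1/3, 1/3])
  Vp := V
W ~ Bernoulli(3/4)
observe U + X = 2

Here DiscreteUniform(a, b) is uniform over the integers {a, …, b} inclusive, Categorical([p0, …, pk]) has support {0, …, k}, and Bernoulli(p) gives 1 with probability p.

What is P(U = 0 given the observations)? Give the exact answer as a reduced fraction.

P(U = 0 | obs) = 1/2

Enumerate traces; 96 have nonzero weight after conditioning:
  (X=1, Y=2, U=1, Z=1, V=0, W=0) weight 1/864
  (X=1, Y=2, U=1, Z=1, V=0, W=1) weight 1/288
  (X=1, Y=2, U=1, Z=1, V=1, W=0) weight 1/864
  (X=1, Y=2, U=1, Z=1, V=1, W=1) weight 1/288
  (X=1, Y=2, U=1, Z=1, V=2, W=0) weight 1/864
  (X=1, Y=2, U=1, Z=1, V=2, W=1) weight 1/288
  (X=1, Y=2, U=1, Z=2, V=0, W=0) weight 1/864
  (X=1, Y=2, U=1, Z=2, V=0, W=1) weight 1/288
  (X=2, Y=2, U=0, Z=1, V=0, W=0) weight 1/864
  … 87 more
Group by U:
  weight(U=0) = 1/9
  weight(U=1) = 1/9
Total weight = 1/9 + 1/9 = 2/9
P(U=0 | obs) = 1/9 / 2/9 = 1/2
P(U=1 | obs) = 1/9 / 2/9 = 1/2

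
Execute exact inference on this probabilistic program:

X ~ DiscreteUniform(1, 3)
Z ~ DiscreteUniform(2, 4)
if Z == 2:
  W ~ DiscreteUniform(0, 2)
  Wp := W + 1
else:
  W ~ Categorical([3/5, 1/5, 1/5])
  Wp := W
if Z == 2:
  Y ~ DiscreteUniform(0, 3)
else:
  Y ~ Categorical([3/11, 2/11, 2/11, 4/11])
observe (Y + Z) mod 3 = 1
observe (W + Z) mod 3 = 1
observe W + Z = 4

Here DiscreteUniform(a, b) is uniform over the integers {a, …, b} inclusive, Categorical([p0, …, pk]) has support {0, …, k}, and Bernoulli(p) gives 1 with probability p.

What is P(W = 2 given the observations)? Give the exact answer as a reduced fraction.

P(W = 2 | obs) = 55/331

Enumerate traces; 12 have nonzero weight after conditioning:
  (X=1, Z=2, W=2, Y=2) weight 1/108
  (X=1, Z=3, W=1, Y=1) weight 2/495
  (X=1, Z=4, W=0, Y=0) weight 1/55
  (X=1, Z=4, W=0, Y=3) weight 4/165
  (X=2, Z=2, W=2, Y=2) weight 1/108
  (X=2, Z=3, W=1, Y=1) weight 2/495
  (X=2, Z=4, W=0, Y=0) weight 1/55
  (X=2, Z=4, W=0, Y=3) weight 4/165
  … 4 more
Group by W:
  weight(W=0) = 7/55
  weight(W=1) = 2/165
  weight(W=2) = 1/36
Total weight = 7/55 + 2/165 + 1/36 = 331/1980
P(W=0 | obs) = 7/55 / 331/1980 = 252/331
P(W=1 | obs) = 2/165 / 331/1980 = 24/331
P(W=2 | obs) = 1/36 / 331/1980 = 55/331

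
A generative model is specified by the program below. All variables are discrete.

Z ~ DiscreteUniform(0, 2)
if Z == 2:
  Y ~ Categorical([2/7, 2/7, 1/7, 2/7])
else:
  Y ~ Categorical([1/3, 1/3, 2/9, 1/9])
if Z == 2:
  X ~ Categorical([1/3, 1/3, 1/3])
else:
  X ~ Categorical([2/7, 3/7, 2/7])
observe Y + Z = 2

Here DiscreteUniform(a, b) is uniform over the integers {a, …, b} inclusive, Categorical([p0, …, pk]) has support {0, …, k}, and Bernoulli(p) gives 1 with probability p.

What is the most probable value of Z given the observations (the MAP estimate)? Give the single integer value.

argmax_v P(Z = v | obs) = 1

Enumerate traces; 9 have nonzero weight after conditioning:
  (Z=0, Y=2, X=0) weight 4/189
  (Z=0, Y=2, X=1) weight 2/63
  (Z=0, Y=2, X=2) weight 4/189
  (Z=1, Y=1, X=0) weight 2/63
  (Z=1, Y=1, X=1) weight 1/21
  (Z=1, Y=1, X=2) weight 2/63
  (Z=2, Y=0, X=0) weight 2/63
  (Z=2, Y=0, X=1) weight 2/63
  … 1 more
Group by Z:
  weight(Z=0) = 2/27
  weight(Z=1) = 1/9
  weight(Z=2) = 2/21
Total weight = 2/27 + 1/9 + 2/21 = 53/189
P(Z=0 | obs) = 2/27 / 53/189 = 14/53
P(Z=1 | obs) = 1/9 / 53/189 = 21/53
P(Z=2 | obs) = 2/21 / 53/189 = 18/53
argmax = 1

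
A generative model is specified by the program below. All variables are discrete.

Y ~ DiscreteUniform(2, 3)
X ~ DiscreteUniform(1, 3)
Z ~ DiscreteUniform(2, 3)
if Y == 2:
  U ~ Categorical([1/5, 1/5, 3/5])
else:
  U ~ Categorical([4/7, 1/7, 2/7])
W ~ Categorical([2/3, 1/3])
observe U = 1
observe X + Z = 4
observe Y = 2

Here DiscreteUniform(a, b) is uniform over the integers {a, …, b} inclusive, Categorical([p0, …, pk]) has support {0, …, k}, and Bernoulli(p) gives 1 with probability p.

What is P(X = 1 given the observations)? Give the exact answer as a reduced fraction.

P(X = 1 | obs) = 1/2

Enumerate traces; 4 have nonzero weight after conditioning:
  (Y=2, X=1, Z=3, U=1, W=0) weight 1/90
  (Y=2, X=1, Z=3, U=1, W=1) weight 1/180
  (Y=2, X=2, Z=2, U=1, W=0) weight 1/90
  (Y=2, X=2, Z=2, U=1, W=1) weight 1/180
Group by X:
  weight(X=1) = 1/60
  weight(X=2) = 1/60
Total weight = 1/60 + 1/60 = 1/30
P(X=1 | obs) = 1/60 / 1/30 = 1/2
P(X=2 | obs) = 1/60 / 1/30 = 1/2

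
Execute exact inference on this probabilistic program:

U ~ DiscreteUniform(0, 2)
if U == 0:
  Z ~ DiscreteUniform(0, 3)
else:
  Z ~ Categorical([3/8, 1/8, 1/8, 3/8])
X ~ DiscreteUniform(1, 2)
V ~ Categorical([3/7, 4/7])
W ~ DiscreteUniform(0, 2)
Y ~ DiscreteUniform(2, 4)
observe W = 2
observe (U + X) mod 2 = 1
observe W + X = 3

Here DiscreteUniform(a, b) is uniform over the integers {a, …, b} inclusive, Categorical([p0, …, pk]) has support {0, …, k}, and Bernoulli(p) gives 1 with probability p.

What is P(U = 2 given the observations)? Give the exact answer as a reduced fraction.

P(U = 2 | obs) = 1/2

Enumerate traces; 48 have nonzero weight after conditioning:
  (U=0, Z=0, X=1, V=0, W=2, Y=2) weight 1/504
  (U=0, Z=0, X=1, V=0, W=2, Y=3) weight 1/504
  (U=0, Z=0, X=1, V=0, W=2, Y=4) weight 1/504
  (U=0, Z=0, X=1, V=1, W=2, Y=2) weight 1/378
  (U=0, Z=0, X=1, V=1, W=2, Y=3) weight 1/378
  (U=0, Z=0, X=1, V=1, W=2, Y=4) weight 1/378
  (U=0, Z=1, X=1, V=0, W=2, Y=2) weight 1/504
  (U=0, Z=1, X=1, V=0, W=2, Y=3) weight 1/504
  (U=2, Z=0, X=1, V=0, W=2, Y=2) weight 1/336
  … 39 more
Group by U:
  weight(U=0) = 1/18
  weight(U=2) = 1/18
Total weight = 1/18 + 1/18 = 1/9
P(U=0 | obs) = 1/18 / 1/9 = 1/2
P(U=2 | obs) = 1/18 / 1/9 = 1/2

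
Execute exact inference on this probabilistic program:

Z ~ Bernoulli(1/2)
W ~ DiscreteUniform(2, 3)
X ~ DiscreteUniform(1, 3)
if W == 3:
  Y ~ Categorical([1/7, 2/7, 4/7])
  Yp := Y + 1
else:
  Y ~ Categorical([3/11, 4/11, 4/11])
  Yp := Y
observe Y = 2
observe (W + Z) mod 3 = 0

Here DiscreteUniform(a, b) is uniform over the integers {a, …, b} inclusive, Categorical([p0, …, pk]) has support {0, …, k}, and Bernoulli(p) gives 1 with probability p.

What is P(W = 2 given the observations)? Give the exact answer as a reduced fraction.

Enumerate traces; 6 have nonzero weight after conditioning:
  (Z=0, W=3, X=1, Y=2) weight 1/21
  (Z=0, W=3, X=2, Y=2) weight 1/21
  (Z=0, W=3, X=3, Y=2) weight 1/21
  (Z=1, W=2, X=1, Y=2) weight 1/33
  (Z=1, W=2, X=2, Y=2) weight 1/33
  (Z=1, W=2, X=3, Y=2) weight 1/33
Group by W:
  weight(W=2) = 1/11
  weight(W=3) = 1/7
Total weight = 1/11 + 1/7 = 18/77
P(W=2 | obs) = 1/11 / 18/77 = 7/18
P(W=3 | obs) = 1/7 / 18/77 = 11/18

P(W = 2 | obs) = 7/18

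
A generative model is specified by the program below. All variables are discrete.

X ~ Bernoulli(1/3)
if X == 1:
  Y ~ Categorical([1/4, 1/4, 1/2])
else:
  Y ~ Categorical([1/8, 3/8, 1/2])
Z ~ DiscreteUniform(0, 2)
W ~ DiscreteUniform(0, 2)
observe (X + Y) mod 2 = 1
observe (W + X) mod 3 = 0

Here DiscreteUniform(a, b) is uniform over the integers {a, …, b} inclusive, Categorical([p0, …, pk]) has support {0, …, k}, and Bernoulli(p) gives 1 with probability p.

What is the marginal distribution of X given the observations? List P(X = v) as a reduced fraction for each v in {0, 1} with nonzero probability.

Enumerate traces; 9 have nonzero weight after conditioning:
  (X=0, Y=1, Z=0, W=0) weight 1/36
  (X=0, Y=1, Z=1, W=0) weight 1/36
  (X=0, Y=1, Z=2, W=0) weight 1/36
  (X=1, Y=0, Z=0, W=2) weight 1/108
  (X=1, Y=0, Z=1, W=2) weight 1/108
  (X=1, Y=0, Z=2, W=2) weight 1/108
  (X=1, Y=2, Z=0, W=2) weight 1/54
  (X=1, Y=2, Z=1, W=2) weight 1/54
  … 1 more
Group by X:
  weight(X=0) = 1/12
  weight(X=1) = 1/12
Total weight = 1/12 + 1/12 = 1/6
P(X=0 | obs) = 1/12 / 1/6 = 1/2
P(X=1 | obs) = 1/12 / 1/6 = 1/2

P(X=0) = 1/2, P(X=1) = 1/2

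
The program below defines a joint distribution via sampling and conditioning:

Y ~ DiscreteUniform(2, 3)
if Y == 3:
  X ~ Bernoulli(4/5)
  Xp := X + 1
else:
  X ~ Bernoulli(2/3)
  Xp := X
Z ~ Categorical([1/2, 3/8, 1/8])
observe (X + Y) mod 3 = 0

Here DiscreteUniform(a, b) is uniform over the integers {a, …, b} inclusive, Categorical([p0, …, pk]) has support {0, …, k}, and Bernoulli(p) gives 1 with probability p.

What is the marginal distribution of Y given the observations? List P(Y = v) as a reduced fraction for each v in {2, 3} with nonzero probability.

P(Y=2) = 10/13, P(Y=3) = 3/13

Enumerate traces; 6 have nonzero weight after conditioning:
  (Y=2, X=1, Z=0) weight 1/6
  (Y=2, X=1, Z=1) weight 1/8
  (Y=2, X=1, Z=2) weight 1/24
  (Y=3, X=0, Z=0) weight 1/20
  (Y=3, X=0, Z=1) weight 3/80
  (Y=3, X=0, Z=2) weight 1/80
Group by Y:
  weight(Y=2) = 1/3
  weight(Y=3) = 1/10
Total weight = 1/3 + 1/10 = 13/30
P(Y=2 | obs) = 1/3 / 13/30 = 10/13
P(Y=3 | obs) = 1/10 / 13/30 = 3/13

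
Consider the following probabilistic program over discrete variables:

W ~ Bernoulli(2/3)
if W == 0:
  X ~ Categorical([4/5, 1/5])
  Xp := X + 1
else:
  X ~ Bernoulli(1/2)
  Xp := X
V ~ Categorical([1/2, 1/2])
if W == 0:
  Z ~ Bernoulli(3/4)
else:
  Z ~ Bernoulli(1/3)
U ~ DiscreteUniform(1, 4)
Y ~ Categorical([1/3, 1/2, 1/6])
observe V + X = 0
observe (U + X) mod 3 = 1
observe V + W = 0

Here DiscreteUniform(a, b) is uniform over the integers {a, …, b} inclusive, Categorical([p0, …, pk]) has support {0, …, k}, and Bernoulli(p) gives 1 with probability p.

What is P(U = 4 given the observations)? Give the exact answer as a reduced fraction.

Enumerate traces; 12 have nonzero weight after conditioning:
  (W=0, X=0, V=0, Z=0, U=1, Y=0) weight 1/360
  (W=0, X=0, V=0, Z=0, U=1, Y=1) weight 1/240
  (W=0, X=0, V=0, Z=0, U=1, Y=2) weight 1/720
  (W=0, X=0, V=0, Z=0, U=4, Y=0) weight 1/360
  (W=0, X=0, V=0, Z=0, U=4, Y=1) weight 1/240
  (W=0, X=0, V=0, Z=0, U=4, Y=2) weight 1/720
  (W=0, X=0, V=0, Z=1, U=1, Y=0) weight 1/120
  (W=0, X=0, V=0, Z=1, U=1, Y=1) weight 1/80
  … 4 more
Group by U:
  weight(U=1) = 1/30
  weight(U=4) = 1/30
Total weight = 1/30 + 1/30 = 1/15
P(U=1 | obs) = 1/30 / 1/15 = 1/2
P(U=4 | obs) = 1/30 / 1/15 = 1/2

P(U = 4 | obs) = 1/2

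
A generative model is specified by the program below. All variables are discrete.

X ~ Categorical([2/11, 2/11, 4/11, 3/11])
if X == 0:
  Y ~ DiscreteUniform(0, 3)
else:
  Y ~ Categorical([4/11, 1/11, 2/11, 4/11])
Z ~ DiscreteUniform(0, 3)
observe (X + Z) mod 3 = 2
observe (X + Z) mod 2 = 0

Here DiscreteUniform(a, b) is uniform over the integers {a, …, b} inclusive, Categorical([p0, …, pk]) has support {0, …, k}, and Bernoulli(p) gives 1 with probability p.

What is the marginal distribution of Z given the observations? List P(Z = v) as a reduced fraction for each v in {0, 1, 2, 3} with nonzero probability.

P(Z=0) = 1/2, P(Z=1) = 1/4, P(Z=2) = 1/4

Enumerate traces; 12 have nonzero weight after conditioning:
  (X=0, Y=0, Z=2) weight 1/88
  (X=0, Y=1, Z=2) weight 1/88
  (X=0, Y=2, Z=2) weight 1/88
  (X=0, Y=3, Z=2) weight 1/88
  (X=1, Y=0, Z=1) weight 2/121
  (X=1, Y=1, Z=1) weight 1/242
  (X=1, Y=2, Z=1) weight 1/121
  (X=1, Y=3, Z=1) weight 2/121
  (X=2, Y=0, Z=0) weight 4/121
  … 3 more
Group by Z:
  weight(Z=0) = 1/11
  weight(Z=1) = 1/22
  weight(Z=2) = 1/22
Total weight = 1/11 + 1/22 + 1/22 = 2/11
P(Z=0 | obs) = 1/11 / 2/11 = 1/2
P(Z=1 | obs) = 1/22 / 2/11 = 1/4
P(Z=2 | obs) = 1/22 / 2/11 = 1/4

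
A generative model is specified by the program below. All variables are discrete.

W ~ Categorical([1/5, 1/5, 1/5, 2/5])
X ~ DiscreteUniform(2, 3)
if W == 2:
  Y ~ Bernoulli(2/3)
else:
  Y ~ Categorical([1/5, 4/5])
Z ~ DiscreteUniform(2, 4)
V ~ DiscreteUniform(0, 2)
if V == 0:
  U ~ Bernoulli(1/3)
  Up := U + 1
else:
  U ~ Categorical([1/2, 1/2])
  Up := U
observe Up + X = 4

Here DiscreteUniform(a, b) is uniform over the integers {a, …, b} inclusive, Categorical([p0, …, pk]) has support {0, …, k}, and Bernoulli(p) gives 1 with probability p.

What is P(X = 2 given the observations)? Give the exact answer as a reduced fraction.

P(X = 2 | obs) = 1/6

Enumerate traces; 96 have nonzero weight after conditioning:
  (W=0, X=2, Y=0, Z=2, V=0, U=1) weight 1/1350
  (W=0, X=2, Y=0, Z=3, V=0, U=1) weight 1/1350
  (W=0, X=2, Y=0, Z=4, V=0, U=1) weight 1/1350
  (W=0, X=2, Y=1, Z=2, V=0, U=1) weight 2/675
  (W=0, X=2, Y=1, Z=3, V=0, U=1) weight 2/675
  (W=0, X=2, Y=1, Z=4, V=0, U=1) weight 2/675
  (W=0, X=3, Y=0, Z=2, V=0, U=0) weight 1/675
  (W=0, X=3, Y=0, Z=2, V=1, U=1) weight 1/900
  … 88 more
Group by X:
  weight(X=2) = 1/18
  weight(X=3) = 5/18
Total weight = 1/18 + 5/18 = 1/3
P(X=2 | obs) = 1/18 / 1/3 = 1/6
P(X=3 | obs) = 5/18 / 1/3 = 5/6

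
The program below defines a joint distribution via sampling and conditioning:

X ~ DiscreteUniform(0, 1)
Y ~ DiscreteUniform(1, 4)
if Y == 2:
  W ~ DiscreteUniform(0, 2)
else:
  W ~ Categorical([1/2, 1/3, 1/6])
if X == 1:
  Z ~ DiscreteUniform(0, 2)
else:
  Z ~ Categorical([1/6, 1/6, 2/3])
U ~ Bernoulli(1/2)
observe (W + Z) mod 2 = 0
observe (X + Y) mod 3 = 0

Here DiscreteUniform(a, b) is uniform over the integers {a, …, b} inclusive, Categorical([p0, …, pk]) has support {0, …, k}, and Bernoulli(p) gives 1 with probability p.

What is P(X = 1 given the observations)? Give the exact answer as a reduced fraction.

Enumerate traces; 20 have nonzero weight after conditioning:
  (X=0, Y=3, W=0, Z=0, U=0) weight 1/192
  (X=0, Y=3, W=0, Z=0, U=1) weight 1/192
  (X=0, Y=3, W=0, Z=2, U=0) weight 1/48
  (X=0, Y=3, W=0, Z=2, U=1) weight 1/48
  (X=0, Y=3, W=1, Z=1, U=0) weight 1/288
  (X=0, Y=3, W=1, Z=1, U=1) weight 1/288
  (X=0, Y=3, W=2, Z=0, U=0) weight 1/576
  (X=0, Y=3, W=2, Z=0, U=1) weight 1/576
  (X=1, Y=2, W=0, Z=0, U=0) weight 1/144
  … 11 more
Group by X:
  weight(X=0) = 11/144
  weight(X=1) = 5/72
Total weight = 11/144 + 5/72 = 7/48
P(X=0 | obs) = 11/144 / 7/48 = 11/21
P(X=1 | obs) = 5/72 / 7/48 = 10/21

P(X = 1 | obs) = 10/21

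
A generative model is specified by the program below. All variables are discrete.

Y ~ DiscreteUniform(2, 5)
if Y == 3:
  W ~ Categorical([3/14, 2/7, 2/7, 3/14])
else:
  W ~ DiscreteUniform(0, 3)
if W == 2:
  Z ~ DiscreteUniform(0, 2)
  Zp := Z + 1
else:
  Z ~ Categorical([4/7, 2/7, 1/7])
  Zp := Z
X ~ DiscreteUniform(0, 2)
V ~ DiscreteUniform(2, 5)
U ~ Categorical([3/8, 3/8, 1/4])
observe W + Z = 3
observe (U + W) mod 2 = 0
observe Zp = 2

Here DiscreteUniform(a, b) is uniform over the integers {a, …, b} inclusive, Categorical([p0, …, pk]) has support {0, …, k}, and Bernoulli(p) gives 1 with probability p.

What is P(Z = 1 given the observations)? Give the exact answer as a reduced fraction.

Enumerate traces; 144 have nonzero weight after conditioning:
  (Y=2, W=1, Z=2, X=0, V=2, U=1) weight 1/3584
  (Y=2, W=1, Z=2, X=0, V=3, U=1) weight 1/3584
  (Y=2, W=1, Z=2, X=0, V=4, U=1) weight 1/3584
  (Y=2, W=1, Z=2, X=0, V=5, U=1) weight 1/3584
  (Y=2, W=1, Z=2, X=1, V=2, U=1) weight 1/3584
  (Y=2, W=1, Z=2, X=1, V=3, U=1) weight 1/3584
  (Y=2, W=1, Z=2, X=1, V=4, U=1) weight 1/3584
  (Y=2, W=1, Z=2, X=1, V=5, U=1) weight 1/3584
  (Y=2, W=2, Z=1, X=0, V=2, U=0) weight 1/1536
  … 135 more
Group by Z:
  weight(Z=1) = 145/2688
  weight(Z=2) = 87/6272
Total weight = 145/2688 + 87/6272 = 319/4704
P(Z=1 | obs) = 145/2688 / 319/4704 = 35/44
P(Z=2 | obs) = 87/6272 / 319/4704 = 9/44

P(Z = 1 | obs) = 35/44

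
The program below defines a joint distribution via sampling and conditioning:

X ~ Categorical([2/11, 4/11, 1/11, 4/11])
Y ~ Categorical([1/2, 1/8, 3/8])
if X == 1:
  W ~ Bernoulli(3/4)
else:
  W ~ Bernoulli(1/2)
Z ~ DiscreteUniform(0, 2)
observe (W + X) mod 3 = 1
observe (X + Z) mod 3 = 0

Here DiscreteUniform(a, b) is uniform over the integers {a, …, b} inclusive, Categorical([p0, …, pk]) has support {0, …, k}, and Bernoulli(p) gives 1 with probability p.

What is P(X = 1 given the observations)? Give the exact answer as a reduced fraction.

P(X = 1 | obs) = 1/4

Enumerate traces; 9 have nonzero weight after conditioning:
  (X=0, Y=0, W=1, Z=0) weight 1/66
  (X=0, Y=1, W=1, Z=0) weight 1/264
  (X=0, Y=2, W=1, Z=0) weight 1/88
  (X=1, Y=0, W=0, Z=2) weight 1/66
  (X=1, Y=1, W=0, Z=2) weight 1/264
  (X=1, Y=2, W=0, Z=2) weight 1/88
  (X=3, Y=0, W=1, Z=0) weight 1/33
  (X=3, Y=1, W=1, Z=0) weight 1/132
  … 1 more
Group by X:
  weight(X=0) = 1/33
  weight(X=1) = 1/33
  weight(X=3) = 2/33
Total weight = 1/33 + 1/33 + 2/33 = 4/33
P(X=0 | obs) = 1/33 / 4/33 = 1/4
P(X=1 | obs) = 1/33 / 4/33 = 1/4
P(X=3 | obs) = 2/33 / 4/33 = 1/2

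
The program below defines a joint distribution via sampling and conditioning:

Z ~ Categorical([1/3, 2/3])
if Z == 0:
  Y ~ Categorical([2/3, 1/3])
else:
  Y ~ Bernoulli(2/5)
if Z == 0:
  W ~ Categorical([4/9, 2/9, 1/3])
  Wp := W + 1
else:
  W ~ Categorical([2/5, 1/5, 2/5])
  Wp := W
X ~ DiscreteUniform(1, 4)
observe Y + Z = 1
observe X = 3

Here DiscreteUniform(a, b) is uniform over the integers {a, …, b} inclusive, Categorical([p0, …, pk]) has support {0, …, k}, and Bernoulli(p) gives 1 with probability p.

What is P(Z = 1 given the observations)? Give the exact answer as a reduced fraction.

P(Z = 1 | obs) = 18/23

Enumerate traces; 6 have nonzero weight after conditioning:
  (Z=0, Y=1, W=0, X=3) weight 1/81
  (Z=0, Y=1, W=1, X=3) weight 1/162
  (Z=0, Y=1, W=2, X=3) weight 1/108
  (Z=1, Y=0, W=0, X=3) weight 1/25
  (Z=1, Y=0, W=1, X=3) weight 1/50
  (Z=1, Y=0, W=2, X=3) weight 1/25
Group by Z:
  weight(Z=0) = 1/36
  weight(Z=1) = 1/10
Total weight = 1/36 + 1/10 = 23/180
P(Z=0 | obs) = 1/36 / 23/180 = 5/23
P(Z=1 | obs) = 1/10 / 23/180 = 18/23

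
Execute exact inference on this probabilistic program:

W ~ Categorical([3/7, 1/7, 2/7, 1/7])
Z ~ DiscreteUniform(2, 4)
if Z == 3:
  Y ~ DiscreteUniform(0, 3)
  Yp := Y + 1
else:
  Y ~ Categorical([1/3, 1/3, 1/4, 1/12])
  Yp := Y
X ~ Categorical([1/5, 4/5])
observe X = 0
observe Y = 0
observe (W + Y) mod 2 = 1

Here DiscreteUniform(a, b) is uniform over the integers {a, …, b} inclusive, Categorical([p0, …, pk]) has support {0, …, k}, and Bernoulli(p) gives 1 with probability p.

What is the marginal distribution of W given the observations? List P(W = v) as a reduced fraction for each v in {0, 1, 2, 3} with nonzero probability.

P(W=1) = 1/2, P(W=3) = 1/2

Enumerate traces; 6 have nonzero weight after conditioning:
  (W=1, Z=2, Y=0, X=0) weight 1/315
  (W=1, Z=3, Y=0, X=0) weight 1/420
  (W=1, Z=4, Y=0, X=0) weight 1/315
  (W=3, Z=2, Y=0, X=0) weight 1/315
  (W=3, Z=3, Y=0, X=0) weight 1/420
  (W=3, Z=4, Y=0, X=0) weight 1/315
Group by W:
  weight(W=1) = 11/1260
  weight(W=3) = 11/1260
Total weight = 11/1260 + 11/1260 = 11/630
P(W=1 | obs) = 11/1260 / 11/630 = 1/2
P(W=3 | obs) = 11/1260 / 11/630 = 1/2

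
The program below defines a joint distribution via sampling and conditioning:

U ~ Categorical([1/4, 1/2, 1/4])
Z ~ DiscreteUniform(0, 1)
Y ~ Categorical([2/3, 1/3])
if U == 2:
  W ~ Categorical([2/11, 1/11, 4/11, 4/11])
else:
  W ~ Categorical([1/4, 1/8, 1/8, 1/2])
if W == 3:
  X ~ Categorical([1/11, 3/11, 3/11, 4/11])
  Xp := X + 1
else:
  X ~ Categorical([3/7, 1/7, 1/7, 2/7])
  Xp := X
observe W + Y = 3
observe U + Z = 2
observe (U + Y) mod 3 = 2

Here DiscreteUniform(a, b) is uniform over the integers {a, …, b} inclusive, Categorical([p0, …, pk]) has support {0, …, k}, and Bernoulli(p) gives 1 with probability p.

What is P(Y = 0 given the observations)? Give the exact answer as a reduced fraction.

Enumerate traces; 8 have nonzero weight after conditioning:
  (U=1, Z=1, Y=1, W=2, X=0) weight 1/224
  (U=1, Z=1, Y=1, W=2, X=1) weight 1/672
  (U=1, Z=1, Y=1, W=2, X=2) weight 1/672
  (U=1, Z=1, Y=1, W=2, X=3) weight 1/336
  (U=2, Z=0, Y=0, W=3, X=0) weight 1/363
  (U=2, Z=0, Y=0, W=3, X=1) weight 1/121
  (U=2, Z=0, Y=0, W=3, X=2) weight 1/121
  (U=2, Z=0, Y=0, W=3, X=3) weight 4/363
Group by Y:
  weight(Y=0) = 1/33
  weight(Y=1) = 1/96
Total weight = 1/33 + 1/96 = 43/1056
P(Y=0 | obs) = 1/33 / 43/1056 = 32/43
P(Y=1 | obs) = 1/96 / 43/1056 = 11/43

P(Y = 0 | obs) = 32/43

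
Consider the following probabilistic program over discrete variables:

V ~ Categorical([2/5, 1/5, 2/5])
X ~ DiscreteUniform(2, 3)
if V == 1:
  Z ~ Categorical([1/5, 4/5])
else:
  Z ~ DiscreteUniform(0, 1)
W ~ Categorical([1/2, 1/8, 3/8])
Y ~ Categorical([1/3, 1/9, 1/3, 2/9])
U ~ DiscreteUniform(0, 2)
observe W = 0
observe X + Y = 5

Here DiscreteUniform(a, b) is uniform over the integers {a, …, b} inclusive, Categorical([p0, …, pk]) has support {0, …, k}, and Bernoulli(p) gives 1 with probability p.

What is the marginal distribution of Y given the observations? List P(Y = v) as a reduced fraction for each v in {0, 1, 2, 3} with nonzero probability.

P(Y=2) = 3/5, P(Y=3) = 2/5

Enumerate traces; 36 have nonzero weight after conditioning:
  (V=0, X=2, Z=0, W=0, Y=3, U=0) weight 1/270
  (V=0, X=2, Z=0, W=0, Y=3, U=1) weight 1/270
  (V=0, X=2, Z=0, W=0, Y=3, U=2) weight 1/270
  (V=0, X=2, Z=1, W=0, Y=3, U=0) weight 1/270
  (V=0, X=2, Z=1, W=0, Y=3, U=1) weight 1/270
  (V=0, X=2, Z=1, W=0, Y=3, U=2) weight 1/270
  (V=0, X=3, Z=0, W=0, Y=2, U=0) weight 1/180
  (V=0, X=3, Z=0, W=0, Y=2, U=1) weight 1/180
  … 28 more
Group by Y:
  weight(Y=2) = 1/12
  weight(Y=3) = 1/18
Total weight = 1/12 + 1/18 = 5/36
P(Y=2 | obs) = 1/12 / 5/36 = 3/5
P(Y=3 | obs) = 1/18 / 5/36 = 2/5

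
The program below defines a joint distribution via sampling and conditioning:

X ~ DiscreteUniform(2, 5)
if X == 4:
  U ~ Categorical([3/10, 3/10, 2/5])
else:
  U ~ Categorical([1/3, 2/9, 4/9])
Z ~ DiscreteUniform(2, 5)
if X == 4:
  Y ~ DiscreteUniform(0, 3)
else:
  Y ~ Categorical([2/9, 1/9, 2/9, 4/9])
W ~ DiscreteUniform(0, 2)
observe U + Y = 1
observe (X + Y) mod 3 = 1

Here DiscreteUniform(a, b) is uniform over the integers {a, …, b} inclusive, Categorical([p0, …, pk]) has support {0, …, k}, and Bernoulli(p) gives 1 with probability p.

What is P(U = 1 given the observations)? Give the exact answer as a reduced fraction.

Enumerate traces; 24 have nonzero weight after conditioning:
  (X=3, U=0, Z=2, Y=1, W=0) weight 1/1296
  (X=3, U=0, Z=2, Y=1, W=1) weight 1/1296
  (X=3, U=0, Z=2, Y=1, W=2) weight 1/1296
  (X=3, U=0, Z=3, Y=1, W=0) weight 1/1296
  (X=3, U=0, Z=3, Y=1, W=1) weight 1/1296
  (X=3, U=0, Z=3, Y=1, W=2) weight 1/1296
  (X=3, U=0, Z=4, Y=1, W=0) weight 1/1296
  (X=3, U=0, Z=4, Y=1, W=1) weight 1/1296
  (X=4, U=1, Z=2, Y=0, W=0) weight 1/640
  … 15 more
Group by U:
  weight(U=0) = 1/108
  weight(U=1) = 3/160
Total weight = 1/108 + 3/160 = 121/4320
P(U=0 | obs) = 1/108 / 121/4320 = 40/121
P(U=1 | obs) = 3/160 / 121/4320 = 81/121

P(U = 1 | obs) = 81/121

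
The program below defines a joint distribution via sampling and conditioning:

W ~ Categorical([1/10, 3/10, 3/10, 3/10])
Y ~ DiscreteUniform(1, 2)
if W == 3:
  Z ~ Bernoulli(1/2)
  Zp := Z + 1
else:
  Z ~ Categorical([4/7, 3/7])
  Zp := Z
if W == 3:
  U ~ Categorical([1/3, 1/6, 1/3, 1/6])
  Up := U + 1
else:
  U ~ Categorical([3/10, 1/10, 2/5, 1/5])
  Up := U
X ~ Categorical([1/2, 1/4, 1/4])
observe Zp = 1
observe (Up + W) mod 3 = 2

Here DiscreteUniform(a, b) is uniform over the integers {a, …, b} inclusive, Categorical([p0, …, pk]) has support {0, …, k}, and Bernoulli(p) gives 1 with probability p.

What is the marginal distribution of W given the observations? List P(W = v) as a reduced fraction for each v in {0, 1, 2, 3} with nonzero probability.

Enumerate traces; 30 have nonzero weight after conditioning:
  (W=0, Y=1, Z=1, U=2, X=0) weight 3/700
  (W=0, Y=1, Z=1, U=2, X=1) weight 3/1400
  (W=0, Y=1, Z=1, U=2, X=2) weight 3/1400
  (W=0, Y=2, Z=1, U=2, X=0) weight 3/700
  (W=0, Y=2, Z=1, U=2, X=1) weight 3/1400
  (W=0, Y=2, Z=1, U=2, X=2) weight 3/1400
  (W=1, Y=1, Z=1, U=1, X=0) weight 9/2800
  (W=1, Y=1, Z=1, U=1, X=1) weight 9/5600
  (W=2, Y=1, Z=1, U=0, X=0) weight 27/2800
  (W=3, Y=1, Z=0, U=1, X=0) weight 1/160
  … 20 more
Group by W:
  weight(W=0) = 3/175
  weight(W=1) = 9/700
  weight(W=2) = 9/140
  weight(W=3) = 1/40
Total weight = 3/175 + 9/700 + 9/140 + 1/40 = 167/1400
P(W=0 | obs) = 3/175 / 167/1400 = 24/167
P(W=1 | obs) = 9/700 / 167/1400 = 18/167
P(W=2 | obs) = 9/140 / 167/1400 = 90/167
P(W=3 | obs) = 1/40 / 167/1400 = 35/167

P(W=0) = 24/167, P(W=1) = 18/167, P(W=2) = 90/167, P(W=3) = 35/167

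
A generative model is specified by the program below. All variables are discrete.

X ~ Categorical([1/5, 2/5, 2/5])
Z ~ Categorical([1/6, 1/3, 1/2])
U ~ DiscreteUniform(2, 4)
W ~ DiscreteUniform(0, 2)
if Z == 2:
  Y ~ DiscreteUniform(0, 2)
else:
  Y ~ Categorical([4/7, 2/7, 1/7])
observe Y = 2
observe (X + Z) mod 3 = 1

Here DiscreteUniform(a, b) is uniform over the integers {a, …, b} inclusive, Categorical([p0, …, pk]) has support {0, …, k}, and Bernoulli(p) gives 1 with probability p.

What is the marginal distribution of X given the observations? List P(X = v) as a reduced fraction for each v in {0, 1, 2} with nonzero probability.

P(X=0) = 1/9, P(X=1) = 1/9, P(X=2) = 7/9

Enumerate traces; 27 have nonzero weight after conditioning:
  (X=0, Z=1, U=2, W=0, Y=2) weight 1/945
  (X=0, Z=1, U=2, W=1, Y=2) weight 1/945
  (X=0, Z=1, U=2, W=2, Y=2) weight 1/945
  (X=0, Z=1, U=3, W=0, Y=2) weight 1/945
  (X=0, Z=1, U=3, W=1, Y=2) weight 1/945
  (X=0, Z=1, U=3, W=2, Y=2) weight 1/945
  (X=0, Z=1, U=4, W=0, Y=2) weight 1/945
  (X=0, Z=1, U=4, W=1, Y=2) weight 1/945
  (X=1, Z=0, U=2, W=0, Y=2) weight 1/945
  (X=2, Z=2, U=2, W=0, Y=2) weight 1/135
  … 17 more
Group by X:
  weight(X=0) = 1/105
  weight(X=1) = 1/105
  weight(X=2) = 1/15
Total weight = 1/105 + 1/105 + 1/15 = 3/35
P(X=0 | obs) = 1/105 / 3/35 = 1/9
P(X=1 | obs) = 1/105 / 3/35 = 1/9
P(X=2 | obs) = 1/15 / 3/35 = 7/9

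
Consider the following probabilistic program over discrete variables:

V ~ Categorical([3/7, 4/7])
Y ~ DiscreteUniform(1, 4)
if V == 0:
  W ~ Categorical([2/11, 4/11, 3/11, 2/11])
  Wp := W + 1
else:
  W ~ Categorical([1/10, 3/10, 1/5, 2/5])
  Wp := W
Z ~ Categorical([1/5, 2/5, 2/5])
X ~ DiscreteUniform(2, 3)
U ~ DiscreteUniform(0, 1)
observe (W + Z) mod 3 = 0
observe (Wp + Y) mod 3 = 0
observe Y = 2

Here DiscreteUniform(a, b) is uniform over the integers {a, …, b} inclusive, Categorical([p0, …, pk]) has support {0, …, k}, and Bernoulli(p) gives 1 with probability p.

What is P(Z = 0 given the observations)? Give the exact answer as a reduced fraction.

Enumerate traces; 12 have nonzero weight after conditioning:
  (V=0, Y=2, W=0, Z=0, X=2, U=0) weight 3/3080
  (V=0, Y=2, W=0, Z=0, X=2, U=1) weight 3/3080
  (V=0, Y=2, W=0, Z=0, X=3, U=0) weight 3/3080
  (V=0, Y=2, W=0, Z=0, X=3, U=1) weight 3/3080
  (V=0, Y=2, W=3, Z=0, X=2, U=0) weight 3/3080
  (V=0, Y=2, W=3, Z=0, X=2, U=1) weight 3/3080
  (V=0, Y=2, W=3, Z=0, X=3, U=0) weight 3/3080
  (V=0, Y=2, W=3, Z=0, X=3, U=1) weight 3/3080
  (V=1, Y=2, W=1, Z=2, X=2, U=0) weight 3/700
  … 3 more
Group by Z:
  weight(Z=0) = 3/385
  weight(Z=2) = 3/175
Total weight = 3/385 + 3/175 = 48/1925
P(Z=0 | obs) = 3/385 / 48/1925 = 5/16
P(Z=2 | obs) = 3/175 / 48/1925 = 11/16

P(Z = 0 | obs) = 5/16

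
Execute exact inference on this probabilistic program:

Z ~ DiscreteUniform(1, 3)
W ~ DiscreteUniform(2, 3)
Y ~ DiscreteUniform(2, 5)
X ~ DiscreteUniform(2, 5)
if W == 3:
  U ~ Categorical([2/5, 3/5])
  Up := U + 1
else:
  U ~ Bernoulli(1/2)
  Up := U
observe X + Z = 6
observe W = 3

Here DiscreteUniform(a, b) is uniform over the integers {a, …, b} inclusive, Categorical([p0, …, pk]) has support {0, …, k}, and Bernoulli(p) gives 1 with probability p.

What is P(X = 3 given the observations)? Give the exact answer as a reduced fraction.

Enumerate traces; 24 have nonzero weight after conditioning:
  (Z=1, W=3, Y=2, X=5, U=0) weight 1/240
  (Z=1, W=3, Y=2, X=5, U=1) weight 1/160
  (Z=1, W=3, Y=3, X=5, U=0) weight 1/240
  (Z=1, W=3, Y=3, X=5, U=1) weight 1/160
  (Z=1, W=3, Y=4, X=5, U=0) weight 1/240
  (Z=1, W=3, Y=4, X=5, U=1) weight 1/160
  (Z=1, W=3, Y=5, X=5, U=0) weight 1/240
  (Z=1, W=3, Y=5, X=5, U=1) weight 1/160
  (Z=2, W=3, Y=2, X=4, U=0) weight 1/240
  (Z=3, W=3, Y=2, X=3, U=0) weight 1/240
  … 14 more
Group by X:
  weight(X=3) = 1/24
  weight(X=4) = 1/24
  weight(X=5) = 1/24
Total weight = 1/24 + 1/24 + 1/24 = 1/8
P(X=3 | obs) = 1/24 / 1/8 = 1/3
P(X=4 | obs) = 1/24 / 1/8 = 1/3
P(X=5 | obs) = 1/24 / 1/8 = 1/3

P(X = 3 | obs) = 1/3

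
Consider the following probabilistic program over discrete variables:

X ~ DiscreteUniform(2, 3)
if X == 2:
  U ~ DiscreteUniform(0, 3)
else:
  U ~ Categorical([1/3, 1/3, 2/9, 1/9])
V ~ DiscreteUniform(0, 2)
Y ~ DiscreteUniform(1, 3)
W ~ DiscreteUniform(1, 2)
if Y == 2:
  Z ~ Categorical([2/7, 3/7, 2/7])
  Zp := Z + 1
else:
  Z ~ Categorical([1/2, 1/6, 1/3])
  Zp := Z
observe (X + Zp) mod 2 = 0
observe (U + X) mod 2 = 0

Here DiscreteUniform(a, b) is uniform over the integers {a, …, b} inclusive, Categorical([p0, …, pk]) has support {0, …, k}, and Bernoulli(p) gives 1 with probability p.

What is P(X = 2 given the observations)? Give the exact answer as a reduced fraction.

Enumerate traces; 108 have nonzero weight after conditioning:
  (X=2, U=0, V=0, Y=1, W=1, Z=0) weight 1/288
  (X=2, U=0, V=0, Y=1, W=1, Z=2) weight 1/432
  (X=2, U=0, V=0, Y=1, W=2, Z=0) weight 1/288
  (X=2, U=0, V=0, Y=1, W=2, Z=2) weight 1/432
  (X=2, U=0, V=0, Y=2, W=1, Z=1) weight 1/336
  (X=2, U=0, V=0, Y=2, W=2, Z=1) weight 1/336
  (X=2, U=0, V=0, Y=3, W=1, Z=0) weight 1/288
  (X=2, U=0, V=0, Y=3, W=1, Z=2) weight 1/432
  (X=3, U=1, V=0, Y=1, W=1, Z=1) weight 1/648
  … 99 more
Group by X:
  weight(X=2) = 11/63
  weight(X=3) = 38/567
Total weight = 11/63 + 38/567 = 137/567
P(X=2 | obs) = 11/63 / 137/567 = 99/137
P(X=3 | obs) = 38/567 / 137/567 = 38/137

P(X = 2 | obs) = 99/137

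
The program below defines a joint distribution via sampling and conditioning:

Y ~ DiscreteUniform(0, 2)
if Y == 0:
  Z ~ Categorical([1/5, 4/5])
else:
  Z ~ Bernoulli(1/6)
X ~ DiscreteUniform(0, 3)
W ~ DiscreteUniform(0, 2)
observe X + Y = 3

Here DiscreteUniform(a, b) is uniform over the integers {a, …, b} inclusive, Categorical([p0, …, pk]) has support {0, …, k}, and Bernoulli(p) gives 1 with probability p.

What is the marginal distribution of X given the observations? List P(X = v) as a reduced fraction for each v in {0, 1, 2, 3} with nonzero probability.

P(X=1) = 1/3, P(X=2) = 1/3, P(X=3) = 1/3

Enumerate traces; 18 have nonzero weight after conditioning:
  (Y=0, Z=0, X=3, W=0) weight 1/180
  (Y=0, Z=0, X=3, W=1) weight 1/180
  (Y=0, Z=0, X=3, W=2) weight 1/180
  (Y=0, Z=1, X=3, W=0) weight 1/45
  (Y=0, Z=1, X=3, W=1) weight 1/45
  (Y=0, Z=1, X=3, W=2) weight 1/45
  (Y=1, Z=0, X=2, W=0) weight 5/216
  (Y=1, Z=0, X=2, W=1) weight 5/216
  (Y=2, Z=0, X=1, W=0) weight 5/216
  … 9 more
Group by X:
  weight(X=1) = 1/12
  weight(X=2) = 1/12
  weight(X=3) = 1/12
Total weight = 1/12 + 1/12 + 1/12 = 1/4
P(X=1 | obs) = 1/12 / 1/4 = 1/3
P(X=2 | obs) = 1/12 / 1/4 = 1/3
P(X=3 | obs) = 1/12 / 1/4 = 1/3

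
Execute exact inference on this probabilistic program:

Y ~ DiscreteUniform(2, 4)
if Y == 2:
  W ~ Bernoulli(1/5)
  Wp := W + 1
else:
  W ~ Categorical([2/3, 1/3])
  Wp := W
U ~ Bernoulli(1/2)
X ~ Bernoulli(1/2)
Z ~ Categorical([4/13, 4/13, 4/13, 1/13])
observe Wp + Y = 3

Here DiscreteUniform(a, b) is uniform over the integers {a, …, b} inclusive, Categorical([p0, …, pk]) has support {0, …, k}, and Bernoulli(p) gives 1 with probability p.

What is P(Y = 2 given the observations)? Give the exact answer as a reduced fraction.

Enumerate traces; 32 have nonzero weight after conditioning:
  (Y=2, W=0, U=0, X=0, Z=0) weight 4/195
  (Y=2, W=0, U=0, X=0, Z=1) weight 4/195
  (Y=2, W=0, U=0, X=0, Z=2) weight 4/195
  (Y=2, W=0, U=0, X=0, Z=3) weight 1/195
  (Y=2, W=0, U=0, X=1, Z=0) weight 4/195
  (Y=2, W=0, U=0, X=1, Z=1) weight 4/195
  (Y=2, W=0, U=0, X=1, Z=2) weight 4/195
  (Y=2, W=0, U=0, X=1, Z=3) weight 1/195
  (Y=3, W=0, U=0, X=0, Z=0) weight 2/117
  … 23 more
Group by Y:
  weight(Y=2) = 4/15
  weight(Y=3) = 2/9
Total weight = 4/15 + 2/9 = 22/45
P(Y=2 | obs) = 4/15 / 22/45 = 6/11
P(Y=3 | obs) = 2/9 / 22/45 = 5/11

P(Y = 2 | obs) = 6/11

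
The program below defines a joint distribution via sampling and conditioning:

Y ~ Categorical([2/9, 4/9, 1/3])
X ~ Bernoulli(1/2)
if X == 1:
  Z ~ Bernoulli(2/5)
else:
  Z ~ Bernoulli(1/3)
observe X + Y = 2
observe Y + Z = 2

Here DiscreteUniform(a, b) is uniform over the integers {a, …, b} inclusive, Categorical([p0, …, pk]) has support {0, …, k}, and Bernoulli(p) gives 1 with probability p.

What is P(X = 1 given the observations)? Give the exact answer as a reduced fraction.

Enumerate traces; 2 have nonzero weight after conditioning:
  (Y=1, X=1, Z=1) weight 4/45
  (Y=2, X=0, Z=0) weight 1/9
Group by X:
  weight(X=0) = 1/9
  weight(X=1) = 4/45
Total weight = 1/9 + 4/45 = 1/5
P(X=0 | obs) = 1/9 / 1/5 = 5/9
P(X=1 | obs) = 4/45 / 1/5 = 4/9

P(X = 1 | obs) = 4/9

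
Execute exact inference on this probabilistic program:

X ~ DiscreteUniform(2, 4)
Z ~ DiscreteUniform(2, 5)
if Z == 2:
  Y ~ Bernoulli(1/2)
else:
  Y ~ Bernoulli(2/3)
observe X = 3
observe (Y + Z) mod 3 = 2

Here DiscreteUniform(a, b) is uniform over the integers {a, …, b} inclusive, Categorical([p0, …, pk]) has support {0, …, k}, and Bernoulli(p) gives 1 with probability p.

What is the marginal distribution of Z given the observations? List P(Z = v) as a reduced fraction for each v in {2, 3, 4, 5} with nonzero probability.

P(Z=2) = 1/3, P(Z=4) = 4/9, P(Z=5) = 2/9

Enumerate traces; 3 have nonzero weight after conditioning:
  (X=3, Z=2, Y=0) weight 1/24
  (X=3, Z=4, Y=1) weight 1/18
  (X=3, Z=5, Y=0) weight 1/36
Group by Z:
  weight(Z=2) = 1/24
  weight(Z=4) = 1/18
  weight(Z=5) = 1/36
Total weight = 1/24 + 1/18 + 1/36 = 1/8
P(Z=2 | obs) = 1/24 / 1/8 = 1/3
P(Z=4 | obs) = 1/18 / 1/8 = 4/9
P(Z=5 | obs) = 1/36 / 1/8 = 2/9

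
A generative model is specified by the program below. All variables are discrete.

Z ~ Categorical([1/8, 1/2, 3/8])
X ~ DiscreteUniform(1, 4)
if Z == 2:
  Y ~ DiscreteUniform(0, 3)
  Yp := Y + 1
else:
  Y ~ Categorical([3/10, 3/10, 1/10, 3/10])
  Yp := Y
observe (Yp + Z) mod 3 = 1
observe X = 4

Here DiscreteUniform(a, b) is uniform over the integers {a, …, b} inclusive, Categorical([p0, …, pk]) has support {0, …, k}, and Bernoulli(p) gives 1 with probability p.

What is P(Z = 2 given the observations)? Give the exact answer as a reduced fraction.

Enumerate traces; 4 have nonzero weight after conditioning:
  (Z=0, X=4, Y=1) weight 3/320
  (Z=1, X=4, Y=0) weight 3/80
  (Z=1, X=4, Y=3) weight 3/80
  (Z=2, X=4, Y=1) weight 3/128
Group by Z:
  weight(Z=0) = 3/320
  weight(Z=1) = 3/40
  weight(Z=2) = 3/128
Total weight = 3/320 + 3/40 + 3/128 = 69/640
P(Z=0 | obs) = 3/320 / 69/640 = 2/23
P(Z=1 | obs) = 3/40 / 69/640 = 16/23
P(Z=2 | obs) = 3/128 / 69/640 = 5/23

P(Z = 2 | obs) = 5/23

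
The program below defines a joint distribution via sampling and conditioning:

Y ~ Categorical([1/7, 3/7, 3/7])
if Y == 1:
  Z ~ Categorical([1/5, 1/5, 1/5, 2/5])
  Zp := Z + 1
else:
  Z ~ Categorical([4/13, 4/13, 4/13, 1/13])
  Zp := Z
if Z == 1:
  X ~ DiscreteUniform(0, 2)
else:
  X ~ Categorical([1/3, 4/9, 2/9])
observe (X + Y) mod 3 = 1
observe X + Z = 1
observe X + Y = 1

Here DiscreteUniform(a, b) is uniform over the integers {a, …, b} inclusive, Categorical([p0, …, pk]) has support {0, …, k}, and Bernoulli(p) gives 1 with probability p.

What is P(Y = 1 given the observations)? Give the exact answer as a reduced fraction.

Enumerate traces; 2 have nonzero weight after conditioning:
  (Y=0, Z=0, X=1) weight 16/819
  (Y=1, Z=1, X=0) weight 1/35
Group by Y:
  weight(Y=0) = 16/819
  weight(Y=1) = 1/35
Total weight = 16/819 + 1/35 = 197/4095
P(Y=0 | obs) = 16/819 / 197/4095 = 80/197
P(Y=1 | obs) = 1/35 / 197/4095 = 117/197

P(Y = 1 | obs) = 117/197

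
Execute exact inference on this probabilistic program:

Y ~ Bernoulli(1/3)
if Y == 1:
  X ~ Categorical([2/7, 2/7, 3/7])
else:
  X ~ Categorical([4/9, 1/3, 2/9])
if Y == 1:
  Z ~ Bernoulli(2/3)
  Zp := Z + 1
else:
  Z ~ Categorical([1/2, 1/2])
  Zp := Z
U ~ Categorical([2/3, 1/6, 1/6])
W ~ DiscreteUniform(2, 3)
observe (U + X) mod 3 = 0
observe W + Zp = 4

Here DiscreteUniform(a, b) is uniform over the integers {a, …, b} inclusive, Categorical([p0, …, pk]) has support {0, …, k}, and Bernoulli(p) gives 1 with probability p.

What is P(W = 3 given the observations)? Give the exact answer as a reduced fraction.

P(W = 3 | obs) = 31/44

Enumerate traces; 9 have nonzero weight after conditioning:
  (Y=0, X=0, Z=1, U=0, W=3) weight 4/81
  (Y=0, X=1, Z=1, U=2, W=3) weight 1/108
  (Y=0, X=2, Z=1, U=1, W=3) weight 1/162
  (Y=1, X=0, Z=0, U=0, W=3) weight 2/189
  (Y=1, X=0, Z=1, U=0, W=2) weight 4/189
  (Y=1, X=1, Z=0, U=2, W=3) weight 1/378
  (Y=1, X=1, Z=1, U=2, W=2) weight 1/189
  (Y=1, X=2, Z=0, U=1, W=3) weight 1/252
  … 1 more
Group by W:
  weight(W=2) = 13/378
  weight(W=3) = 31/378
Total weight = 13/378 + 31/378 = 22/189
P(W=2 | obs) = 13/378 / 22/189 = 13/44
P(W=3 | obs) = 31/378 / 22/189 = 31/44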